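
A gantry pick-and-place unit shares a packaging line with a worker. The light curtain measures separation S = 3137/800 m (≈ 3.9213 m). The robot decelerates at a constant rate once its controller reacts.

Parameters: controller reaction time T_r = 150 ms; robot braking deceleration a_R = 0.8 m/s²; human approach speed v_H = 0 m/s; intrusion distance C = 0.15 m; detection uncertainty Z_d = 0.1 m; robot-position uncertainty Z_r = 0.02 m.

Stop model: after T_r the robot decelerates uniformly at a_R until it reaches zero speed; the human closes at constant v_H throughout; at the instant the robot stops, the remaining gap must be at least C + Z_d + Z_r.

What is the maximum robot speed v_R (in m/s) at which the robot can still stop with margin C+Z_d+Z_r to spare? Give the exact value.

collect terms ⇒ (5/8)·v_R² + (3/20)·v_R + (-2921/800) = 0
  disc = (3/20)² − 4·(5/8)·(-2921/800) = 14641/1600 ; √disc = 121/40
  v_R = (−(3/20) + 121/40) / (2·(5/8)) = 23/10 m/s
check:
stop time T_s = (23/10)/(4/5) = 2.8750 s
robot covers v_R·T_r = 2.3000·0.1500 = 0.3450 m before braking
braking distance = 2.3000²/(2·0.8000) = 3.3062 m
person approaches 0.0000·(0.1500+2.8750) = 0.0000 m
margins: 0.1500+0.1000+0.0200 = 0.2700 m
sum ≈ 0.3450+3.3062+0.0000+0.2700 ≈ 3.9213 m = S ✓

v_R_max = 23/10 m/s = 2.3000 m/s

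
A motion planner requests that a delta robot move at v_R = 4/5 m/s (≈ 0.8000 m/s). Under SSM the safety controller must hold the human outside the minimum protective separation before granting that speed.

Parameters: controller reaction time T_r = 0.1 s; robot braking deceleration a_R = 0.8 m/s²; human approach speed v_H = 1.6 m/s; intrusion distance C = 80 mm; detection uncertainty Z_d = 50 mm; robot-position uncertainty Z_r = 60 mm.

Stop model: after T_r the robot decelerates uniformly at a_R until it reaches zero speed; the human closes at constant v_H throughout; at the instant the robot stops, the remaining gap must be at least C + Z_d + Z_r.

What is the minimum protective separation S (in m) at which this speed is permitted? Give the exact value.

stop time T_s = (4/5)/(4/5) = 1.0000 s
reaction-phase robot travel = 0.8000·0.1000 = 0.0800 m
robot covers 0.8000·1.0000 − ½·0.8000·1.0000² = 0.4000 m while stopping
human over T_r+T_s: 1.6000·(0.1000+1.0000) = 1.7600 m
residual clearance needed = 0.0800+0.0500+0.0600 = 0.1900 m
S_min ≈ 0.0800+0.4000+1.7600+0.1900  ⇒  S_min = 243/100 m

S_min = 243/100 m = 2.4300 m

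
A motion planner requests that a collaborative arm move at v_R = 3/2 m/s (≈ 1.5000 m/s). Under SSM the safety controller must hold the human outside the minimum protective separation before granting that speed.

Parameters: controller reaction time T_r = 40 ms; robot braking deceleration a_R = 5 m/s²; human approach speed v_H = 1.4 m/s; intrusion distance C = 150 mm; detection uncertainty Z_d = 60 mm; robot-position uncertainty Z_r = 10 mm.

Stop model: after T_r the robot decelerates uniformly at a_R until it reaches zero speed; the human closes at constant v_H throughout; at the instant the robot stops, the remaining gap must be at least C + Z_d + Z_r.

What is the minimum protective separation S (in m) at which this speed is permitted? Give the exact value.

S_min = 981/1000 m = 0.9810 m

T_s = v_R/a_R = (3/2)/5 = 0.3000 s
robot in T_r: 1.5000·0.0400 = 0.0600 m
robot covers 1.5000·0.3000 − ½·5.0000·0.3000² = 0.2250 m while stopping
human over T_r+T_s: 1.4000·(0.0400+0.3000) = 0.4760 m
C+Z_d+Z_r = 0.1500+0.0600+0.0100 = 0.2200 m
S_min ≈ 0.0600+0.2250+0.4760+0.2200  ⇒  S_min = 981/1000 m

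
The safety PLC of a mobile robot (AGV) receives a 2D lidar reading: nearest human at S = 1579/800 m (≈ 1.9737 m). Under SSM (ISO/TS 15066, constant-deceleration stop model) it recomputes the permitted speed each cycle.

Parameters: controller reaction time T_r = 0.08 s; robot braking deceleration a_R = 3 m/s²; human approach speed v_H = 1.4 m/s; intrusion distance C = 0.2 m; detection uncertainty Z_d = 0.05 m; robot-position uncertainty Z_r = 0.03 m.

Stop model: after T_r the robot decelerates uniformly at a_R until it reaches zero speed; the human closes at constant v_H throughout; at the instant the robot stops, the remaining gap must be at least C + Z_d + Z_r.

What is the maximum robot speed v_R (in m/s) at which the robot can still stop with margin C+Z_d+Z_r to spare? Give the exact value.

quadratic (1/6)·v² + (41/75)·v + (-6327/4000) = 0
  disc = (41/75)² − 4·(1/6)·(-6327/4000) = 121801/90000 ; √disc = 349/300
  v_R = (−(41/75) + 349/300) / (2·(1/6)) = 37/20 m/s
check:
braking lasts T_s = (37/20)/3 = 0.6167 s
reaction-phase robot travel = 1.8500·0.0800 = 0.1480 m
robot covers 1.8500·0.6167 − ½·3.0000·0.6167² = 0.5704 m while stopping
human closes 1.4000·0.6967 = 0.9753 m
margins: 0.2000+0.0500+0.0300 = 0.2800 m
sum ≈ 0.1480+0.5704+0.9753+0.2800 ≈ 1.9737 m = S ✓

v_R_max = 37/20 m/s = 1.8500 m/s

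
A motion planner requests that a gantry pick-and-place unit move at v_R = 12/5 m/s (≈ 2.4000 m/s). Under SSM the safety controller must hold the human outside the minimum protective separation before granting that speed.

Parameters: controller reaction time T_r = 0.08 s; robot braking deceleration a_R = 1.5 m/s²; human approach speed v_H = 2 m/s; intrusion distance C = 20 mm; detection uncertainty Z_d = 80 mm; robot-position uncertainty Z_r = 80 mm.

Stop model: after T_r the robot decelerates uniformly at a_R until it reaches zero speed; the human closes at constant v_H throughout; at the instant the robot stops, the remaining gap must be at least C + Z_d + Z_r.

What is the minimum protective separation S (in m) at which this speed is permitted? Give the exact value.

T_s = v_R/a_R = (12/5)/(3/2) = 1.6000 s
robot in T_r: 2.4000·0.0800 = 0.1920 m
braking distance = 2.4000²/(2·1.5000) = 1.9200 m
human over T_r+T_s: 2.0000·(0.0800+1.6000) = 3.3600 m
C+Z_d+Z_r = 0.0200+0.0800+0.0800 = 0.1800 m
S_min ≈ 0.1920+1.9200+3.3600+0.1800  ⇒  S_min = 1413/250 m

S_min = 1413/250 m = 5.6520 m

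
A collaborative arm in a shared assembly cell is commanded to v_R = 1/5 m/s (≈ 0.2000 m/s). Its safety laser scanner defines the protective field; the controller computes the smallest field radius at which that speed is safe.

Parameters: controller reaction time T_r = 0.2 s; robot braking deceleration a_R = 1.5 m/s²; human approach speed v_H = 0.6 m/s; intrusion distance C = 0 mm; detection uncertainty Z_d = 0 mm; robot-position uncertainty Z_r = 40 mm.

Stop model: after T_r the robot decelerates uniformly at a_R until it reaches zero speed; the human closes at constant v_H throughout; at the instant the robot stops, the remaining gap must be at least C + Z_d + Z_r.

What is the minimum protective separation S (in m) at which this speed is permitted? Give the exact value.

T_s = v_R/a_R = (1/5)/(3/2) = 0.1333 s
robot in T_r: 0.2000·0.2000 = 0.0400 m
robot covers 0.2000·0.1333 − ½·1.5000·0.1333² = 0.0133 m while stopping
human over T_r+T_s: 0.6000·(0.2000+0.1333) = 0.2000 m
C+Z_d+Z_r = 0.0000+0.0000+0.0400 = 0.0400 m
S_min ≈ 0.0400+0.0133+0.2000+0.0400  ⇒  S_min = 22/75 m

S_min = 22/75 m = 0.2933 m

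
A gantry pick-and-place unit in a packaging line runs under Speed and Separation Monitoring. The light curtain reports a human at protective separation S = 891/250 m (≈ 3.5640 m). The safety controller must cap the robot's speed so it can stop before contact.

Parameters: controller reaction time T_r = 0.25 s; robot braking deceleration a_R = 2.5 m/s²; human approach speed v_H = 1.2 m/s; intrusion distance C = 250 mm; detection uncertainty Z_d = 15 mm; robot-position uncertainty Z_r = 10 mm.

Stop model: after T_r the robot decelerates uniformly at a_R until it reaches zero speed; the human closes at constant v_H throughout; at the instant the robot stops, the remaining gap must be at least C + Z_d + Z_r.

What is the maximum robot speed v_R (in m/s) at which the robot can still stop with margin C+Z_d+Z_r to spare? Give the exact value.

v_R_max = 49/20 m/s = 2.4500 m/s

quadratic (1/5)·v² + (73/100)·v + (-2989/1000) = 0
  disc = (73/100)² − 4·(1/5)·(-2989/1000) = 29241/10000 ; √disc = 171/100
  v_R = (−(73/100) + 171/100) / (2·(1/5)) = 49/20 m/s
check:
braking lasts T_s = (49/20)/(5/2) = 0.9800 s
robot covers v_R·T_r = 2.4500·0.2500 = 0.6125 m before braking
robot under decel: 2.4500²/(2·2.5000) = 1.2005 m
human closes 1.2000·1.2300 = 1.4760 m
C+Z_d+Z_r = 0.2500+0.0150+0.0100 = 0.2750 m
sum ≈ 0.6125+1.2005+1.4760+0.2750 ≈ 3.5640 m = S ✓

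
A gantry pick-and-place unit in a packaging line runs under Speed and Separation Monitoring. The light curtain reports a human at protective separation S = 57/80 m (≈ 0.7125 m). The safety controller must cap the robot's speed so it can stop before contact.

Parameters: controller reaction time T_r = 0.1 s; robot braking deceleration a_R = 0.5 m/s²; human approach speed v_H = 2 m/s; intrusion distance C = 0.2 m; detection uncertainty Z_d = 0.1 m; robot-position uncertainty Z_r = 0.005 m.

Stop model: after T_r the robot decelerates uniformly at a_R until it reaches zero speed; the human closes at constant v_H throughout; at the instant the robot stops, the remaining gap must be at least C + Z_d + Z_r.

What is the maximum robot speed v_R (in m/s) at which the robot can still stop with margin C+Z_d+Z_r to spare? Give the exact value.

at the boundary: (1)·v² + (41/10)·v + (-83/400) = 0
  disc = (41/10)² − 4·(1)·(-83/400) = 441/25 ; √disc = 21/5
  v_R = (−(41/10) + 21/5) / (2·(1)) = 1/20 m/s
check:
braking lasts T_s = (1/20)/(1/2) = 0.1000 s
robot covers v_R·T_r = 0.0500·0.1000 = 0.0050 m before braking
braking distance = 0.0500²/(2·0.5000) = 0.0025 m
human closes 2.0000·0.2000 = 0.4000 m
residual clearance needed = 0.2000+0.1000+0.0050 = 0.3050 m
sum ≈ 0.0050+0.0025+0.4000+0.3050 ≈ 0.7125 m = S ✓

v_R_max = 1/20 m/s = 0.0500 m/s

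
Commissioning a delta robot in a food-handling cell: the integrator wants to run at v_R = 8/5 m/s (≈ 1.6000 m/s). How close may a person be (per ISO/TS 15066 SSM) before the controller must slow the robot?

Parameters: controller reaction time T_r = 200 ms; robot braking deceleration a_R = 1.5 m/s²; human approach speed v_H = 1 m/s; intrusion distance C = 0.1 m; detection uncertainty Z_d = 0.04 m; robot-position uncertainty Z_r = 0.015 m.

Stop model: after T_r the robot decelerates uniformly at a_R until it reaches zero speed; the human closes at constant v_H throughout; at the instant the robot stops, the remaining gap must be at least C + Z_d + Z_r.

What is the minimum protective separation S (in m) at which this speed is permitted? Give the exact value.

S_min = 519/200 m = 2.5950 m

stop time T_s = (8/5)/(3/2) = 1.0667 s
robot in T_r: 1.6000·0.2000 = 0.3200 m
braking distance = 1.6000²/(2·1.5000) = 0.8533 m
person approaches 1.0000·(0.2000+1.0667) = 1.2667 m
margins: 0.1000+0.0400+0.0150 = 0.1550 m
S_min ≈ 0.3200+0.8533+1.2667+0.1550  ⇒  S_min = 519/200 m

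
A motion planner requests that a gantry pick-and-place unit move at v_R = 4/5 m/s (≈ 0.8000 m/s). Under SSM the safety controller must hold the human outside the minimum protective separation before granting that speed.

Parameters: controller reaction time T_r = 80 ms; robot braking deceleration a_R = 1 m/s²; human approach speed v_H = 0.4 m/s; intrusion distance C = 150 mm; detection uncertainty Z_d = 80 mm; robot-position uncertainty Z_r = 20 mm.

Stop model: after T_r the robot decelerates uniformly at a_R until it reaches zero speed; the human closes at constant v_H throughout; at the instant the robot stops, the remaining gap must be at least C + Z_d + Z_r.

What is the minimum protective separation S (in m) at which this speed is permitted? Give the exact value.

T_s = v_R/a_R = (4/5)/1 = 0.8000 s
robot in T_r: 0.8000·0.0800 = 0.0640 m
robot covers 0.8000·0.8000 − ½·1.0000·0.8000² = 0.3200 m while stopping
person approaches 0.4000·(0.0800+0.8000) = 0.3520 m
C+Z_d+Z_r = 0.1500+0.0800+0.0200 = 0.2500 m
S_min ≈ 0.0640+0.3200+0.3520+0.2500  ⇒  S_min = 493/500 m

S_min = 493/500 m = 0.9860 m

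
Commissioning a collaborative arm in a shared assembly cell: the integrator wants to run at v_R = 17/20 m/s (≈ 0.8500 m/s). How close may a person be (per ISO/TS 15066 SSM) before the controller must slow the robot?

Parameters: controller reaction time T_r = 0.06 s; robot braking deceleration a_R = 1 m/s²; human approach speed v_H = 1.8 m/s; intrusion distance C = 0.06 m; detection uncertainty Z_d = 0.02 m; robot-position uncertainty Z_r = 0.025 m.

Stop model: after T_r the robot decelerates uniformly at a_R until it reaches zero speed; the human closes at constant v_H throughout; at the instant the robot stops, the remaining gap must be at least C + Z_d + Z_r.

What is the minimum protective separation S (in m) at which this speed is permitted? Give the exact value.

S_min = 8621/4000 m = 2.1553 m

braking lasts T_s = (17/20)/1 = 0.8500 s
robot covers v_R·T_r = 0.8500·0.0600 = 0.0510 m before braking
robot covers 0.8500·0.8500 − ½·1.0000·0.8500² = 0.3613 m while stopping
human closes 1.8000·0.9100 = 1.6380 m
residual clearance needed = 0.0600+0.0200+0.0250 = 0.1050 m
S_min ≈ 0.0510+0.3613+1.6380+0.1050  ⇒  S_min = 8621/4000 m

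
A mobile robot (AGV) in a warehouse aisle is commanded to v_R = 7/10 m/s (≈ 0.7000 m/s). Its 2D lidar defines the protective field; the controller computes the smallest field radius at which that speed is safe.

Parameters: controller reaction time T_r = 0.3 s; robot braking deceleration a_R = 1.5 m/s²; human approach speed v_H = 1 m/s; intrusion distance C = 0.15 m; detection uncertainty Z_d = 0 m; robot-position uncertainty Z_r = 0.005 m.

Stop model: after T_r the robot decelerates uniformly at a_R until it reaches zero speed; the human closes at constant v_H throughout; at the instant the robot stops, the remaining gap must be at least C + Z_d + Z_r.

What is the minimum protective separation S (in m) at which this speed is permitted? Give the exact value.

stop time T_s = (7/10)/(3/2) = 0.4667 s
robot in T_r: 0.7000·0.3000 = 0.2100 m
robot under decel: 0.7000²/(2·1.5000) = 0.1633 m
human over T_r+T_s: 1.0000·(0.3000+0.4667) = 0.7667 m
C+Z_d+Z_r = 0.1500+0.0000+0.0050 = 0.1550 m
S_min ≈ 0.2100+0.1633+0.7667+0.1550  ⇒  S_min = 259/200 m

S_min = 259/200 m = 1.2950 m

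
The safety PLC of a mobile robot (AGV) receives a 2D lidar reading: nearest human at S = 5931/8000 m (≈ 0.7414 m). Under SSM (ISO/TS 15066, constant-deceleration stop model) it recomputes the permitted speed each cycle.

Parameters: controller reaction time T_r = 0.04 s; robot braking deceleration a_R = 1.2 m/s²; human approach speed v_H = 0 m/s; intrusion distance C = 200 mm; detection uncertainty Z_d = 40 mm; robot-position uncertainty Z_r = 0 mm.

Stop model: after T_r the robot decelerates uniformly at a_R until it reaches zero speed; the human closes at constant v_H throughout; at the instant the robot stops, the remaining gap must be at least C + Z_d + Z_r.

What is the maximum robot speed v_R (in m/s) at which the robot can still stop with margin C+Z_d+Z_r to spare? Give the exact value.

v_R_max = 21/20 m/s = 1.0500 m/s

collect terms ⇒ (5/12)·v_R² + (1/25)·v_R + (-4011/8000) = 0
  disc = (1/25)² − 4·(5/12)·(-4011/8000) = 33489/40000 ; √disc = 183/200
  v_R = (−(1/25) + 183/200) / (2·(5/12)) = 21/20 m/s
check:
stop time T_s = (21/20)/(6/5) = 0.8750 s
robot in T_r: 1.0500·0.0400 = 0.0420 m
robot under decel: 1.0500²/(2·1.2000) = 0.4594 m
human closes 0.0000·0.9150 = 0.0000 m
margins: 0.2000+0.0400+0.0000 = 0.2400 m
sum ≈ 0.0420+0.4594+0.0000+0.2400 ≈ 0.7414 m = S ✓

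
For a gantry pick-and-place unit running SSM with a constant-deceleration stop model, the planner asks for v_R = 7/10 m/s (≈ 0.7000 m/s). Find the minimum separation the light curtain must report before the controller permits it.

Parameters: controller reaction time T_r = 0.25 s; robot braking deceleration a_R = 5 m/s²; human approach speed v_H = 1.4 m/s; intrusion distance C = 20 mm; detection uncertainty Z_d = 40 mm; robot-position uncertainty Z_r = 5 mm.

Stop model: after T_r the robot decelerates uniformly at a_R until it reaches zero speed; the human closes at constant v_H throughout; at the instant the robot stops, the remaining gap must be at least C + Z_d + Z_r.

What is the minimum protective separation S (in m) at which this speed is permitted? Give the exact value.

S_min = 167/200 m = 0.8350 m

T_s = v_R/a_R = (7/10)/5 = 0.1400 s
robot covers v_R·T_r = 0.7000·0.2500 = 0.1750 m before braking
braking distance = 0.7000²/(2·5.0000) = 0.0490 m
human closes 1.4000·0.3900 = 0.5460 m
residual clearance needed = 0.0200+0.0400+0.0050 = 0.0650 m
S_min ≈ 0.1750+0.0490+0.5460+0.0650  ⇒  S_min = 167/200 m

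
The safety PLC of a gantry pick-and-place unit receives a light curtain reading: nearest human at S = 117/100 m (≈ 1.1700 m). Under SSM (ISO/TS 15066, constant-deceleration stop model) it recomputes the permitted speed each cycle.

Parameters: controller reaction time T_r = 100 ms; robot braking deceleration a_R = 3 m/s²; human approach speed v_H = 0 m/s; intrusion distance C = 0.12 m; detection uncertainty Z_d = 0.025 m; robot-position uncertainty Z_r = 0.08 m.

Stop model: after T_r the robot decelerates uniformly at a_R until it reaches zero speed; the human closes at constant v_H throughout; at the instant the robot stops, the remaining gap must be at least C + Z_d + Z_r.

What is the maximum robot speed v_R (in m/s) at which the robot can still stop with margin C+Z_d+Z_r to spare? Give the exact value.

v_R_max = 21/10 m/s = 2.1000 m/s

at the boundary: (1/6)·v² + (1/10)·v + (-189/200) = 0
  disc = (1/10)² − 4·(1/6)·(-189/200) = 16/25 ; √disc = 4/5
  v_R = (−(1/10) + 4/5) / (2·(1/6)) = 21/10 m/s
check:
T_s = v_R/a_R = (21/10)/3 = 0.7000 s
robot covers v_R·T_r = 2.1000·0.1000 = 0.2100 m before braking
braking distance = 2.1000²/(2·3.0000) = 0.7350 m
human over T_r+T_s: 0.0000·(0.1000+0.7000) = 0.0000 m
C+Z_d+Z_r = 0.1200+0.0250+0.0800 = 0.2250 m
sum ≈ 0.2100+0.7350+0.0000+0.2250 ≈ 1.1700 m = S ✓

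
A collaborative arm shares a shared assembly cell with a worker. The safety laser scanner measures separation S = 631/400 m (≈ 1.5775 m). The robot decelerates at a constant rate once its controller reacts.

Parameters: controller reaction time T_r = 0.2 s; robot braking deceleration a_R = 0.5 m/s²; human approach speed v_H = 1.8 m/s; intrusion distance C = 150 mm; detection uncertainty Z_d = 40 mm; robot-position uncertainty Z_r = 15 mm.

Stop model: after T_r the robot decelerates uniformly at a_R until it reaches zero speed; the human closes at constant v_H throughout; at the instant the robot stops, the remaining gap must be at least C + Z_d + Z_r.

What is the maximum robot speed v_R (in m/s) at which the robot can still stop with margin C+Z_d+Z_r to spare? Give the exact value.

v_R_max = 1/4 m/s = 0.2500 m/s

at the boundary: (1)·v² + (19/5)·v + (-81/80) = 0
  disc = (19/5)² − 4·(1)·(-81/80) = 1849/100 ; √disc = 43/10
  v_R = (−(19/5) + 43/10) / (2·(1)) = 1/4 m/s
check:
T_s = v_R/a_R = (1/4)/(1/2) = 0.5000 s
reaction-phase robot travel = 0.2500·0.2000 = 0.0500 m
robot under decel: 0.2500²/(2·0.5000) = 0.0625 m
human closes 1.8000·0.7000 = 1.2600 m
residual clearance needed = 0.1500+0.0400+0.0150 = 0.2050 m
sum ≈ 0.0500+0.0625+1.2600+0.2050 ≈ 1.5775 m = S ✓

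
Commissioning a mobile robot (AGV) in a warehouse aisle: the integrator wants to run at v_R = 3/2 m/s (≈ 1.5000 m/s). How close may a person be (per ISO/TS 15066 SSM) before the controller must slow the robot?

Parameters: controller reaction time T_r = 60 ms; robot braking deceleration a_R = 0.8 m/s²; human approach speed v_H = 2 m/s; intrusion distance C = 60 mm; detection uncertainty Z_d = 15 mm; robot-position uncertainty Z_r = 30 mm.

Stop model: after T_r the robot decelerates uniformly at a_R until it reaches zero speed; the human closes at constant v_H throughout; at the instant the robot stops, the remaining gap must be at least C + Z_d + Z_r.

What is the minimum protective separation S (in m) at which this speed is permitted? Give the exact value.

stop time T_s = (3/2)/(4/5) = 1.8750 s
robot in T_r: 1.5000·0.0600 = 0.0900 m
robot covers 1.5000·1.8750 − ½·0.8000·1.8750² = 1.4062 m while stopping
human closes 2.0000·1.9350 = 3.8700 m
margins: 0.0600+0.0150+0.0300 = 0.1050 m
S_min ≈ 0.0900+1.4062+3.8700+0.1050  ⇒  S_min = 4377/800 m

S_min = 4377/800 m = 5.4713 m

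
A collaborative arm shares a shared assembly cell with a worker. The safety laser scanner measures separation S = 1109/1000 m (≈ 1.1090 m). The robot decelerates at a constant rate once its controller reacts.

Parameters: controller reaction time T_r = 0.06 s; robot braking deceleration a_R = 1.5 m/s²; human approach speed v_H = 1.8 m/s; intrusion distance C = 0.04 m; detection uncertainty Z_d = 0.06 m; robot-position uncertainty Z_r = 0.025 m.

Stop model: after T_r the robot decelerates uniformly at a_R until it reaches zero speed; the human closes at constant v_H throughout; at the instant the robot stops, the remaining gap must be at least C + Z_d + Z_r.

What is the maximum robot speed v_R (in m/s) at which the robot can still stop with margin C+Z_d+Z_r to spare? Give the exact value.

collect terms ⇒ (1/3)·v_R² + (63/50)·v_R + (-219/250) = 0
  disc = (63/50)² − 4·(1/3)·(-219/250) = 6889/2500 ; √disc = 83/50
  v_R = (−(63/50) + 83/50) / (2·(1/3)) = 3/5 m/s
check:
stop time T_s = (3/5)/(3/2) = 0.4000 s
robot covers v_R·T_r = 0.6000·0.0600 = 0.0360 m before braking
robot under decel: 0.6000²/(2·1.5000) = 0.1200 m
person approaches 1.8000·(0.0600+0.4000) = 0.8280 m
residual clearance needed = 0.0400+0.0600+0.0250 = 0.1250 m
sum ≈ 0.0360+0.1200+0.8280+0.1250 ≈ 1.1090 m = S ✓

v_R_max = 3/5 m/s = 0.6000 m/s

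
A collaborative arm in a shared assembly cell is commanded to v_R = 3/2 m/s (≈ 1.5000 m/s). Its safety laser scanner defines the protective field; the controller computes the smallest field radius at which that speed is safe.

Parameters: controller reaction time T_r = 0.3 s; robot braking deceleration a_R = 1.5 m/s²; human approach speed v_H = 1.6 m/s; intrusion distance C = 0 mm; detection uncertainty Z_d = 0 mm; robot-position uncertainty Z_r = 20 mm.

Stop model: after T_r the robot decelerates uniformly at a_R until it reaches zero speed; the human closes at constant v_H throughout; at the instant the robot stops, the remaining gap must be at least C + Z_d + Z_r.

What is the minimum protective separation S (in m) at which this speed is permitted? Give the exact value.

T_s = v_R/a_R = (3/2)/(3/2) = 1.0000 s
robot covers v_R·T_r = 1.5000·0.3000 = 0.4500 m before braking
robot covers 1.5000·1.0000 − ½·1.5000·1.0000² = 0.7500 m while stopping
human closes 1.6000·1.3000 = 2.0800 m
C+Z_d+Z_r = 0.0000+0.0000+0.0200 = 0.0200 m
S_min ≈ 0.4500+0.7500+2.0800+0.0200  ⇒  S_min = 33/10 m

S_min = 33/10 m = 3.3000 m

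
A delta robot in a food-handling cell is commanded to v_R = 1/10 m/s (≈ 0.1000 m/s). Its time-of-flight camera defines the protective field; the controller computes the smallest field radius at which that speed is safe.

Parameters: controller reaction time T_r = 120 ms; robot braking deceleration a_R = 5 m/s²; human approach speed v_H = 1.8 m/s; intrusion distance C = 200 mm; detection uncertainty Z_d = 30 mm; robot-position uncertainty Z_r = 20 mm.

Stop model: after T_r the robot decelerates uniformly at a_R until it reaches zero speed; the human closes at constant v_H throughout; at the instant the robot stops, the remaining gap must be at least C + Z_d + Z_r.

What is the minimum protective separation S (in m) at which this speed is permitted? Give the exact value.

braking lasts T_s = (1/10)/5 = 0.0200 s
reaction-phase robot travel = 0.1000·0.1200 = 0.0120 m
robot covers 0.1000·0.0200 − ½·5.0000·0.0200² = 0.0010 m while stopping
human closes 1.8000·0.1400 = 0.2520 m
residual clearance needed = 0.2000+0.0300+0.0200 = 0.2500 m
S_min ≈ 0.0120+0.0010+0.2520+0.2500  ⇒  S_min = 103/200 m

S_min = 103/200 m = 0.5150 m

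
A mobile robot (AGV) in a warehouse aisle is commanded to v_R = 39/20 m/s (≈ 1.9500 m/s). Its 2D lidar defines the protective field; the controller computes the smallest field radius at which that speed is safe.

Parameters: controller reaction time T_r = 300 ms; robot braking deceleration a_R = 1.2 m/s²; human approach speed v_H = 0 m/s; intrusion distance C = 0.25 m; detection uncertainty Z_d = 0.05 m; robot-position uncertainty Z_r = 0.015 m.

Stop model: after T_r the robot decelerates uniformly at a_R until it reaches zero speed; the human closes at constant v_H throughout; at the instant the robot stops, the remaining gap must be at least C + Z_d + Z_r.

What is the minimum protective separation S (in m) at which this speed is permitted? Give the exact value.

braking lasts T_s = (39/20)/(6/5) = 1.6250 s
robot in T_r: 1.9500·0.3000 = 0.5850 m
robot under decel: 1.9500²/(2·1.2000) = 1.5844 m
person approaches 0.0000·(0.3000+1.6250) = 0.0000 m
C+Z_d+Z_r = 0.2500+0.0500+0.0150 = 0.3150 m
S_min ≈ 0.5850+1.5844+0.0000+0.3150  ⇒  S_min = 159/64 m

S_min = 159/64 m = 2.4844 m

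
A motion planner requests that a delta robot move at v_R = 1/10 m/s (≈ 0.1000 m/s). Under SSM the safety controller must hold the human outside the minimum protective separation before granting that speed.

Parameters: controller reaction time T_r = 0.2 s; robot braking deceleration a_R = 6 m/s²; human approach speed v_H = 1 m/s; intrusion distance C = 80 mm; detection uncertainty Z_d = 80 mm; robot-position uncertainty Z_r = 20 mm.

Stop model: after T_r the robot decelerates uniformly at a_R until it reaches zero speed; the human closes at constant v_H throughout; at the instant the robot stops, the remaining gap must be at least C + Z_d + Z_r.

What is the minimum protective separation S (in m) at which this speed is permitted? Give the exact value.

braking lasts T_s = (1/10)/6 = 0.0167 s
robot covers v_R·T_r = 0.1000·0.2000 = 0.0200 m before braking
braking distance = 0.1000²/(2·6.0000) = 0.0008 m
person approaches 1.0000·(0.2000+0.0167) = 0.2167 m
residual clearance needed = 0.0800+0.0800+0.0200 = 0.1800 m
S_min ≈ 0.0200+0.0008+0.2167+0.1800  ⇒  S_min = 167/400 m

S_min = 167/400 m = 0.4175 m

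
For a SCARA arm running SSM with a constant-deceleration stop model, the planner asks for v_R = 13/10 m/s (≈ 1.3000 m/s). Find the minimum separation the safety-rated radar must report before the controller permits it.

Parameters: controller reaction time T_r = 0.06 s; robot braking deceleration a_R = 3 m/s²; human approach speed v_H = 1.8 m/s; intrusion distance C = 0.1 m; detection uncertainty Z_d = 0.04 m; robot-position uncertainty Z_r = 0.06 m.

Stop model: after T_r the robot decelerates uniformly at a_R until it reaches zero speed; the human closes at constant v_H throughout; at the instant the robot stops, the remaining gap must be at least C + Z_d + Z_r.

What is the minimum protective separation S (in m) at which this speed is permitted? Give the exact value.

stop time T_s = (13/10)/3 = 0.4333 s
robot in T_r: 1.3000·0.0600 = 0.0780 m
robot under decel: 1.3000²/(2·3.0000) = 0.2817 m
person approaches 1.8000·(0.0600+0.4333) = 0.8880 m
margins: 0.1000+0.0400+0.0600 = 0.2000 m
S_min ≈ 0.0780+0.2817+0.8880+0.2000  ⇒  S_min = 4343/3000 m

S_min = 4343/3000 m = 1.4477 m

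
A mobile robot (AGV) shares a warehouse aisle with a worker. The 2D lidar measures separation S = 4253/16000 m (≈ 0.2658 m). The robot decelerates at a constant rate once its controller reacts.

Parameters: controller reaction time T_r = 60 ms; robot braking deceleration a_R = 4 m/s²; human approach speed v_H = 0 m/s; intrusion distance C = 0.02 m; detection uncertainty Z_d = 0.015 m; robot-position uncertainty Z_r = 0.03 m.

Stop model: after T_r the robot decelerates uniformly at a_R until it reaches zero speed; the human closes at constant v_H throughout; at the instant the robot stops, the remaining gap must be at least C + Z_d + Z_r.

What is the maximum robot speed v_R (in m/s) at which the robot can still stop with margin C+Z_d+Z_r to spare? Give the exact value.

v_R_max = 21/20 m/s = 1.0500 m/s

collect terms ⇒ (1/8)·v_R² + (3/50)·v_R + (-3213/16000) = 0
  disc = (3/50)² − 4·(1/8)·(-3213/16000) = 16641/160000 ; √disc = 129/400
  v_R = (−(3/50) + 129/400) / (2·(1/8)) = 21/20 m/s
check:
stop time T_s = (21/20)/4 = 0.2625 s
robot covers v_R·T_r = 1.0500·0.0600 = 0.0630 m before braking
robot under decel: 1.0500²/(2·4.0000) = 0.1378 m
human over T_r+T_s: 0.0000·(0.0600+0.2625) = 0.0000 m
margins: 0.0200+0.0150+0.0300 = 0.0650 m
sum ≈ 0.0630+0.1378+0.0000+0.0650 ≈ 0.2658 m = S ✓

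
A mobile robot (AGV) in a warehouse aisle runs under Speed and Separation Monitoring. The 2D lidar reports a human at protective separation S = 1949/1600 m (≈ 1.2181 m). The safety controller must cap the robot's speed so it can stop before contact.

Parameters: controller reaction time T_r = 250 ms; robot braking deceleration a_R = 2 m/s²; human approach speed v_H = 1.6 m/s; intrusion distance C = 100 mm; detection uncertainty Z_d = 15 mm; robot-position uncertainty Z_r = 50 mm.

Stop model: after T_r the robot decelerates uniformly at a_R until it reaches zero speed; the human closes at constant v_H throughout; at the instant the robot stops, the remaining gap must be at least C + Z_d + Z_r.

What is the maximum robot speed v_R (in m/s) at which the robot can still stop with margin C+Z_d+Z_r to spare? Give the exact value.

v_R_max = 11/20 m/s = 0.5500 m/s

collect terms ⇒ (1/4)·v_R² + (21/20)·v_R + (-209/320) = 0
  disc = (21/20)² − 4·(1/4)·(-209/320) = 2809/1600 ; √disc = 53/40
  v_R = (−(21/20) + 53/40) / (2·(1/4)) = 11/20 m/s
check:
braking lasts T_s = (11/20)/2 = 0.2750 s
robot in T_r: 0.5500·0.2500 = 0.1375 m
robot under decel: 0.5500²/(2·2.0000) = 0.0756 m
human over T_r+T_s: 1.6000·(0.2500+0.2750) = 0.8400 m
residual clearance needed = 0.1000+0.0150+0.0500 = 0.1650 m
sum ≈ 0.1375+0.0756+0.8400+0.1650 ≈ 1.2181 m = S ✓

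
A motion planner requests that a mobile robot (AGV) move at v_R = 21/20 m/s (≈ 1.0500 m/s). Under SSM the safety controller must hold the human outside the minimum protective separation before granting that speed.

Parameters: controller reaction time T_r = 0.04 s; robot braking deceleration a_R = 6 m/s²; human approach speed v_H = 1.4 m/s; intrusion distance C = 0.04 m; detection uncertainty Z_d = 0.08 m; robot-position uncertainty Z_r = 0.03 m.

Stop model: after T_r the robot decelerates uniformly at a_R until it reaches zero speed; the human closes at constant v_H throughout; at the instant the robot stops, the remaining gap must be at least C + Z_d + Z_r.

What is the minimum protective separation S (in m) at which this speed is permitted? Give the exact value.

stop time T_s = (21/20)/6 = 0.1750 s
reaction-phase robot travel = 1.0500·0.0400 = 0.0420 m
braking distance = 1.0500²/(2·6.0000) = 0.0919 m
person approaches 1.4000·(0.0400+0.1750) = 0.3010 m
C+Z_d+Z_r = 0.0400+0.0800+0.0300 = 0.1500 m
S_min ≈ 0.0420+0.0919+0.3010+0.1500  ⇒  S_min = 4679/8000 m

S_min = 4679/8000 m = 0.5849 m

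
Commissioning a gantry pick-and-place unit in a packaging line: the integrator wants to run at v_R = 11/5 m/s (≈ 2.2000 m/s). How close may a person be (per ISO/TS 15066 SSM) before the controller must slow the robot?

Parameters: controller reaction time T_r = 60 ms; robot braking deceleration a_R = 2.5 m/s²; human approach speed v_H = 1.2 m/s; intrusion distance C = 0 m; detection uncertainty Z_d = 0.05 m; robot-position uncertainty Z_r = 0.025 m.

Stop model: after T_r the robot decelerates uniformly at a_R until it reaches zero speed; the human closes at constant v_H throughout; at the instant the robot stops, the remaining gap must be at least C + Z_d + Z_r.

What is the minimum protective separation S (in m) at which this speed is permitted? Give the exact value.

stop time T_s = (11/5)/(5/2) = 0.8800 s
robot covers v_R·T_r = 2.2000·0.0600 = 0.1320 m before braking
robot under decel: 2.2000²/(2·2.5000) = 0.9680 m
human closes 1.2000·0.9400 = 1.1280 m
residual clearance needed = 0.0000+0.0500+0.0250 = 0.0750 m
S_min ≈ 0.1320+0.9680+1.1280+0.0750  ⇒  S_min = 2303/1000 m

S_min = 2303/1000 m = 2.3030 m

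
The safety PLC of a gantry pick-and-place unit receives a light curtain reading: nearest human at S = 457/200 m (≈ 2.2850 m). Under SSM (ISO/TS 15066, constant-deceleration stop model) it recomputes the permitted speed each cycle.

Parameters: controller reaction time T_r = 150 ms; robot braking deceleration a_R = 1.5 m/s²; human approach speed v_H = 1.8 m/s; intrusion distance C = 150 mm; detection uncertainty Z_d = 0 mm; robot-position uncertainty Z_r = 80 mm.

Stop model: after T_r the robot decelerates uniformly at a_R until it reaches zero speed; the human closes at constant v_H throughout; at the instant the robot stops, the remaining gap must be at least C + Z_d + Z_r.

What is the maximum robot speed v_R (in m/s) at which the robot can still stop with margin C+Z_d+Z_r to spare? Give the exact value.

collect terms ⇒ (1/3)·v_R² + (27/20)·v_R + (-357/200) = 0
  disc = (27/20)² − 4·(1/3)·(-357/200) = 1681/400 ; √disc = 41/20
  v_R = (−(27/20) + 41/20) / (2·(1/3)) = 21/20 m/s
check:
braking lasts T_s = (21/20)/(3/2) = 0.7000 s
reaction-phase robot travel = 1.0500·0.1500 = 0.1575 m
robot under decel: 1.0500²/(2·1.5000) = 0.3675 m
human closes 1.8000·0.8500 = 1.5300 m
C+Z_d+Z_r = 0.1500+0.0000+0.0800 = 0.2300 m
sum ≈ 0.1575+0.3675+1.5300+0.2300 ≈ 2.2850 m = S ✓

v_R_max = 21/20 m/s = 1.0500 m/s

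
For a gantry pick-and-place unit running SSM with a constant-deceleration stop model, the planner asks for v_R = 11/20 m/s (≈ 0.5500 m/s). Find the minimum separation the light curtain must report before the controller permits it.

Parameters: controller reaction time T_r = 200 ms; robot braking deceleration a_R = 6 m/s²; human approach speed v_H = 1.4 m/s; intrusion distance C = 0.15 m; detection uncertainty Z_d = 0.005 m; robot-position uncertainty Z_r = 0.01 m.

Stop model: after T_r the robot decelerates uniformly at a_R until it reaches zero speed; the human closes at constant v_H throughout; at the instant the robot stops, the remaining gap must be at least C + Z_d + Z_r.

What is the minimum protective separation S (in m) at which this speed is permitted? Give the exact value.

S_min = 3401/4800 m = 0.7085 m

stop time T_s = (11/20)/6 = 0.0917 s
reaction-phase robot travel = 0.5500·0.2000 = 0.1100 m
robot covers 0.5500·0.0917 − ½·6.0000·0.0917² = 0.0252 m while stopping
human closes 1.4000·0.2917 = 0.4083 m
residual clearance needed = 0.1500+0.0050+0.0100 = 0.1650 m
S_min ≈ 0.1100+0.0252+0.4083+0.1650  ⇒  S_min = 3401/4800 m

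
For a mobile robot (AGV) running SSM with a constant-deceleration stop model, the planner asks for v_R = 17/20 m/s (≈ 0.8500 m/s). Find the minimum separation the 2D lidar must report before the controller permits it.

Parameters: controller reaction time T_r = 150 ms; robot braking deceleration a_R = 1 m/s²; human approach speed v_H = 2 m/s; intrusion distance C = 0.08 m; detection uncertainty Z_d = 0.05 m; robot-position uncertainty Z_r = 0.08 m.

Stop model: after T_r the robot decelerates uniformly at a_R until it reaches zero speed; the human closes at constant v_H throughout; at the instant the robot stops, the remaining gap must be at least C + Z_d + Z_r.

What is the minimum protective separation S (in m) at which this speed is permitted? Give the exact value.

S_min = 2159/800 m = 2.6987 m

braking lasts T_s = (17/20)/1 = 0.8500 s
robot covers v_R·T_r = 0.8500·0.1500 = 0.1275 m before braking
robot under decel: 0.8500²/(2·1.0000) = 0.3613 m
person approaches 2.0000·(0.1500+0.8500) = 2.0000 m
C+Z_d+Z_r = 0.0800+0.0500+0.0800 = 0.2100 m
S_min ≈ 0.1275+0.3613+2.0000+0.2100  ⇒  S_min = 2159/800 m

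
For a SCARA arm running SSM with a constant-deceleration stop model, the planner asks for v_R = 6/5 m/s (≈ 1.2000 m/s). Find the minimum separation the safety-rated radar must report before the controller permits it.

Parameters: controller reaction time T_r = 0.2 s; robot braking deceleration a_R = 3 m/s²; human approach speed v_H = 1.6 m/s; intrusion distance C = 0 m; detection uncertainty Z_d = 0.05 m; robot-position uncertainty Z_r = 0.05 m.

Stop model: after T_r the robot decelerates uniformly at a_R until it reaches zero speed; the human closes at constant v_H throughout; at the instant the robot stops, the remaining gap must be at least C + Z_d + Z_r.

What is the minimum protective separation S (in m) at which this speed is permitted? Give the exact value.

braking lasts T_s = (6/5)/3 = 0.4000 s
robot in T_r: 1.2000·0.2000 = 0.2400 m
robot covers 1.2000·0.4000 − ½·3.0000·0.4000² = 0.2400 m while stopping
person approaches 1.6000·(0.2000+0.4000) = 0.9600 m
residual clearance needed = 0.0000+0.0500+0.0500 = 0.1000 m
S_min ≈ 0.2400+0.2400+0.9600+0.1000  ⇒  S_min = 77/50 m

S_min = 77/50 m = 1.5400 m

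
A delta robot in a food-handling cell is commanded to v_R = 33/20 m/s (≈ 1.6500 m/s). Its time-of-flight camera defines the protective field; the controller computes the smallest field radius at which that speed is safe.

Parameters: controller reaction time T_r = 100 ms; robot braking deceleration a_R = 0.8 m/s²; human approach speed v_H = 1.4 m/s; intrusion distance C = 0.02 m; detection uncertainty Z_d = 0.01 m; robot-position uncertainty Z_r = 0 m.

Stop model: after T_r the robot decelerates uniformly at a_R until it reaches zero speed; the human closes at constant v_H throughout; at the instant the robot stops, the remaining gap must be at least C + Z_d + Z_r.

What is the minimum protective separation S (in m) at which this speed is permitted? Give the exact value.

S_min = 15757/3200 m = 4.9241 m

braking lasts T_s = (33/20)/(4/5) = 2.0625 s
robot covers v_R·T_r = 1.6500·0.1000 = 0.1650 m before braking
robot covers 1.6500·2.0625 − ½·0.8000·2.0625² = 1.7016 m while stopping
human over T_r+T_s: 1.4000·(0.1000+2.0625) = 3.0275 m
margins: 0.0200+0.0100+0.0000 = 0.0300 m
S_min ≈ 0.1650+1.7016+3.0275+0.0300  ⇒  S_min = 15757/3200 m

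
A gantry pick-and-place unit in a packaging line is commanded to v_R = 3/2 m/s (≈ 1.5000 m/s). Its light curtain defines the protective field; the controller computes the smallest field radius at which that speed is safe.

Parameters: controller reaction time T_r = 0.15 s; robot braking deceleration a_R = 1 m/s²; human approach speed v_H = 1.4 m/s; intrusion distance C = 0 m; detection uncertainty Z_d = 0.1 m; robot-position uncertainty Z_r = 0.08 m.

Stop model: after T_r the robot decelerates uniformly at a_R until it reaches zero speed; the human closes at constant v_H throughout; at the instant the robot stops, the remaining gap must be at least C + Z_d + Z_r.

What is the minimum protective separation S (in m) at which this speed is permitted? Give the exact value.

stop time T_s = (3/2)/1 = 1.5000 s
robot covers v_R·T_r = 1.5000·0.1500 = 0.2250 m before braking
robot under decel: 1.5000²/(2·1.0000) = 1.1250 m
person approaches 1.4000·(0.1500+1.5000) = 2.3100 m
C+Z_d+Z_r = 0.0000+0.1000+0.0800 = 0.1800 m
S_min ≈ 0.2250+1.1250+2.3100+0.1800  ⇒  S_min = 96/25 m

S_min = 96/25 m = 3.8400 m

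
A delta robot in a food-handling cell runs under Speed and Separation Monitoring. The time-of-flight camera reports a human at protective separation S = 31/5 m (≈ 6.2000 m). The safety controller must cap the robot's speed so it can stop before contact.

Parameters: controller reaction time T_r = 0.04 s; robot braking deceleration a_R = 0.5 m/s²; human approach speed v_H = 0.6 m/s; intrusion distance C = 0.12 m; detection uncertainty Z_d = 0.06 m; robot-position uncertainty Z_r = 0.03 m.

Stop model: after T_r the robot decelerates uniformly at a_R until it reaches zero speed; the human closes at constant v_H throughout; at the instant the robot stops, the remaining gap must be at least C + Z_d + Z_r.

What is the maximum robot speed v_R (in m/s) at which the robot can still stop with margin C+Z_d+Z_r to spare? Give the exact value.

v_R_max = 19/10 m/s = 1.9000 m/s

collect terms ⇒ (1)·v_R² + (31/25)·v_R + (-2983/500) = 0
  disc = (31/25)² − 4·(1)·(-2983/500) = 15876/625 ; √disc = 126/25
  v_R = (−(31/25) + 126/25) / (2·(1)) = 19/10 m/s
check:
T_s = v_R/a_R = (19/10)/(1/2) = 3.8000 s
robot in T_r: 1.9000·0.0400 = 0.0760 m
braking distance = 1.9000²/(2·0.5000) = 3.6100 m
human over T_r+T_s: 0.6000·(0.0400+3.8000) = 2.3040 m
residual clearance needed = 0.1200+0.0600+0.0300 = 0.2100 m
sum ≈ 0.0760+3.6100+2.3040+0.2100 ≈ 6.2000 m = S ✓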